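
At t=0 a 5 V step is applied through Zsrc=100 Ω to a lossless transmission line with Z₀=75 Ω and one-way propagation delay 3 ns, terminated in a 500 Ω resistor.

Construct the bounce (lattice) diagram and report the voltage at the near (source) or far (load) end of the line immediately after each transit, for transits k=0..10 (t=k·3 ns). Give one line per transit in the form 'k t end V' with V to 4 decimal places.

0 0 source 2.1429
1 3 load 3.7267
2 6 source 3.9530
3 9 load 4.1202
4 12 source 4.1441
5 15 load 4.1618
6 18 source 4.1643
7 21 load 4.1661
8 24 source 4.1664
9 27 load 4.1666
10 30 source 4.1666

Γ_L=0.739130, Γ_S=0.142857; launch V₁=5·75/175=2.142857
k=0 src: V=2.1429
k=1 load: inc=2.142857, refl=2.142857·0.739130=1.5839; V=0.000000+2.142857+1.583851=3.7267
k=2 src: inc=1.583851, refl=1.583851·0.142857=0.2263; V=2.142857+1.583851+0.226264=3.9530
k=3 load: inc=0.226264, refl=0.226264·0.739130=0.1672; V=3.726708+0.226264+0.167239=4.1202
k=4 src: inc=0.167239, refl=0.167239·0.142857=0.0239; V=3.952972+0.167239+0.023891=4.1441
k=5 load: inc=0.023891, refl=0.023891·0.739130=0.0177; V=4.120211+0.023891+0.017659=4.1618
k=6 src: inc=0.017659, refl=0.017659·0.142857=0.0025; V=4.144103+0.017659+0.002523=4.1643
k=7 load: inc=0.002523, refl=0.002523·0.739130=0.0019; V=4.161761+0.002523+0.001865=4.1661
k=8 src: inc=0.001865, refl=0.001865·0.142857=0.0003; V=4.164284+0.001865+0.000266=4.1664
k=9 load: inc=0.000266, refl=0.000266·0.739130=0.0002; V=4.166149+0.000266+0.000197=4.1666
k=10 src: inc=0.000197, refl=0.000197·0.142857=0.0000; V=4.166415+0.000197+0.000028=4.1666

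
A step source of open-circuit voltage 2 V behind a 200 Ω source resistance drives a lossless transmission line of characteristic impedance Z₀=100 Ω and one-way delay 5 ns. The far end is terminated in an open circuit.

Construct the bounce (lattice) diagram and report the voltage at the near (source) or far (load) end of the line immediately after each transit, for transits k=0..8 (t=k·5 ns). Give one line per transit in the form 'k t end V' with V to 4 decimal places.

0 0 source 0.6667
1 5 load 1.3333
2 10 source 1.5556
3 15 load 1.7778
4 20 source 1.8519
5 25 load 1.9259
6 30 source 1.9506
7 35 load 1.9753
8 40 source 1.9835

Γ_L=1.000000, Γ_S=0.333333; launch V₁=2·100/300=0.666667
k=0 src: V=0.6667
k=1 load: inc=0.666667, refl=0.666667·1.000000=0.6667; V=0.000000+0.666667+0.666667=1.3333
k=2 src: inc=0.666667, refl=0.666667·0.333333=0.2222; V=0.666667+0.666667+0.222222=1.5556
k=3 load: inc=0.222222, refl=0.222222·1.000000=0.2222; V=1.333333+0.222222+0.222222=1.7778
k=4 src: inc=0.222222, refl=0.222222·0.333333=0.0741; V=1.555556+0.222222+0.074074=1.8519
k=5 load: inc=0.074074, refl=0.074074·1.000000=0.0741; V=1.777778+0.074074+0.074074=1.9259
k=6 src: inc=0.074074, refl=0.074074·0.333333=0.0247; V=1.851852+0.074074+0.024691=1.9506
k=7 load: inc=0.024691, refl=0.024691·1.000000=0.0247; V=1.925926+0.024691+0.024691=1.9753
k=8 src: inc=0.024691, refl=0.024691·0.333333=0.0082; V=1.950617+0.024691+0.008230=1.9835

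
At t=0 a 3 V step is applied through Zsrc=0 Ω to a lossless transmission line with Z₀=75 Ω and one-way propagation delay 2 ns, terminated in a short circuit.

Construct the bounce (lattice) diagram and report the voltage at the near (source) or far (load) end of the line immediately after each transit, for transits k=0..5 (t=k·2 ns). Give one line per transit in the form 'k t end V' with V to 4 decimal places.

0 0 source 3.0000
1 2 load 0.0000
2 4 source 3.0000
3 6 load 0.0000
4 8 source 3.0000
5 10 load 0.0000

Γ_L=-1.000000, Γ_S=-1.000000; launch V₁=3·75/75=3.000000
k=0 src: V=3.0000
k=1 load: inc=3.000000, refl=3.000000·-1.000000=-3.0000; V=0.000000+3.000000+-3.000000=0.0000
k=2 src: inc=-3.000000, refl=-3.000000·-1.000000=3.0000; V=3.000000+-3.000000+3.000000=3.0000
k=3 load: inc=3.000000, refl=3.000000·-1.000000=-3.0000; V=0.000000+3.000000+-3.000000=0.0000
k=4 src: inc=-3.000000, refl=-3.000000·-1.000000=3.0000; V=3.000000+-3.000000+3.000000=3.0000
k=5 load: inc=3.000000, refl=3.000000·-1.000000=-3.0000; V=0.000000+3.000000+-3.000000=0.0000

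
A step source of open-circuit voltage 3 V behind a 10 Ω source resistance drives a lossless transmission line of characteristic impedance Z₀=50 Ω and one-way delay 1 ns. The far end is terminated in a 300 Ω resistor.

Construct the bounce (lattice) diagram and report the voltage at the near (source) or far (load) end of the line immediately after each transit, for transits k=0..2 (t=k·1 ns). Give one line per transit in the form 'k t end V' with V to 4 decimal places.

Γ_L=0.714286, Γ_S=-0.666667; launch V₁=3·50/60=2.500000
k=0 src: V=2.5000
k=1 load: inc=2.500000, refl=2.500000·0.714286=1.7857; V=0.000000+2.500000+1.785714=4.2857
k=2 src: inc=1.785714, refl=1.785714·-0.666667=-1.1905; V=2.500000+1.785714+-1.190476=3.0952

0 0 source 2.5000
1 1 load 4.2857
2 2 source 3.0952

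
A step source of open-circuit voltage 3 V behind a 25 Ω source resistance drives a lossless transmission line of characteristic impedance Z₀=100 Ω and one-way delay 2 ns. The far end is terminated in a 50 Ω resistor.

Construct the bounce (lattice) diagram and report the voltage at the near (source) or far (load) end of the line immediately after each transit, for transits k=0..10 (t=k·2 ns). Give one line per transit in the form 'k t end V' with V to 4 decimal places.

Γ_L=-0.333333, Γ_S=-0.600000; launch V₁=3·100/125=2.400000
k=0 src: V=2.4000
k=1 load: inc=2.400000, refl=2.400000·-0.333333=-0.8000; V=0.000000+2.400000+-0.800000=1.6000
k=2 src: inc=-0.800000, refl=-0.800000·-0.600000=0.4800; V=2.400000+-0.800000+0.480000=2.0800
k=3 load: inc=0.480000, refl=0.480000·-0.333333=-0.1600; V=1.600000+0.480000+-0.160000=1.9200
k=4 src: inc=-0.160000, refl=-0.160000·-0.600000=0.0960; V=2.080000+-0.160000+0.096000=2.0160
k=5 load: inc=0.096000, refl=0.096000·-0.333333=-0.0320; V=1.920000+0.096000+-0.032000=1.9840
k=6 src: inc=-0.032000, refl=-0.032000·-0.600000=0.0192; V=2.016000+-0.032000+0.019200=2.0032
k=7 load: inc=0.019200, refl=0.019200·-0.333333=-0.0064; V=1.984000+0.019200+-0.006400=1.9968
k=8 src: inc=-0.006400, refl=-0.006400·-0.600000=0.0038; V=2.003200+-0.006400+0.003840=2.0006
k=9 load: inc=0.003840, refl=0.003840·-0.333333=-0.0013; V=1.996800+0.003840+-0.001280=1.9994
k=10 src: inc=-0.001280, refl=-0.001280·-0.600000=0.0008; V=2.000640+-0.001280+0.000768=2.0001

0 0 source 2.4000
1 2 load 1.6000
2 4 source 2.0800
3 6 load 1.9200
4 8 source 2.0160
5 10 load 1.9840
6 12 source 2.0032
7 14 load 1.9968
8 16 source 2.0006
9 18 load 1.9994
10 20 source 2.0001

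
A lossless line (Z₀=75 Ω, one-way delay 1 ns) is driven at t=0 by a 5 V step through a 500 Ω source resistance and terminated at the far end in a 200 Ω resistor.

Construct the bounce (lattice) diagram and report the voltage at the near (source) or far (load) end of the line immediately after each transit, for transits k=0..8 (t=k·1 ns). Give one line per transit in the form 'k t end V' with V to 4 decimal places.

Γ_L=0.454545, Γ_S=0.739130; launch V₁=5·75/575=0.652174
k=0 src: V=0.6522
k=1 load: inc=0.652174, refl=0.652174·0.454545=0.2964; V=0.000000+0.652174+0.296443=0.9486
k=2 src: inc=0.296443, refl=0.296443·0.739130=0.2191; V=0.652174+0.296443+0.219110=1.1677
k=3 load: inc=0.219110, refl=0.219110·0.454545=0.0996; V=0.948617+0.219110+0.099595=1.2673
k=4 src: inc=0.099595, refl=0.099595·0.739130=0.0736; V=1.167726+0.099595+0.073614=1.3409
k=5 load: inc=0.073614, refl=0.073614·0.454545=0.0335; V=1.267322+0.073614+0.033461=1.3744
k=6 src: inc=0.033461, refl=0.033461·0.739130=0.0247; V=1.340936+0.033461+0.024732=1.3991
k=7 load: inc=0.024732, refl=0.024732·0.454545=0.0112; V=1.374397+0.024732+0.011242=1.4104
k=8 src: inc=0.011242, refl=0.011242·0.739130=0.0083; V=1.399129+0.011242+0.008309=1.4187

0 0 source 0.6522
1 1 load 0.9486
2 2 source 1.1677
3 3 load 1.2673
4 4 source 1.3409
5 5 load 1.3744
6 6 source 1.3991
7 7 load 1.4104
8 8 source 1.4187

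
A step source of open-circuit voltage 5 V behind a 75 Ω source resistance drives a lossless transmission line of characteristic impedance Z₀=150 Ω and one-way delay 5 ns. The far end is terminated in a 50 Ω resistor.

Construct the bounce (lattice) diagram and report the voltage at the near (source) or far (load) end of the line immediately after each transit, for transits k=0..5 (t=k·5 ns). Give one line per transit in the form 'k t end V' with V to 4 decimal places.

Γ_L=-0.500000, Γ_S=-0.333333; launch V₁=5·150/225=3.333333
k=0 src: V=3.3333
k=1 load: inc=3.333333, refl=3.333333·-0.500000=-1.6667; V=0.000000+3.333333+-1.666667=1.6667
k=2 src: inc=-1.666667, refl=-1.666667·-0.333333=0.5556; V=3.333333+-1.666667+0.555556=2.2222
k=3 load: inc=0.555556, refl=0.555556·-0.500000=-0.2778; V=1.666667+0.555556+-0.277778=1.9444
k=4 src: inc=-0.277778, refl=-0.277778·-0.333333=0.0926; V=2.222222+-0.277778+0.092593=2.0370
k=5 load: inc=0.092593, refl=0.092593·-0.500000=-0.0463; V=1.944444+0.092593+-0.046296=1.9907

0 0 source 3.3333
1 5 load 1.6667
2 10 source 2.2222
3 15 load 1.9444
4 20 source 2.0370
5 25 load 1.9907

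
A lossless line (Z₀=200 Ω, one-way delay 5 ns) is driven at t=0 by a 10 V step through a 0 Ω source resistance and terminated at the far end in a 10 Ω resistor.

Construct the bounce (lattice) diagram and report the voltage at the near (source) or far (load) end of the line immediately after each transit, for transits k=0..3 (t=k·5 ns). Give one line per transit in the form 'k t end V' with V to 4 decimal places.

0 0 source 10.0000
1 5 load 0.9524
2 10 source 10.0000
3 15 load 1.8141

Γ_L=-0.904762, Γ_S=-1.000000; launch V₁=10·200/200=10.000000
k=0 src: V=10.0000
k=1 load: inc=10.000000, refl=10.000000·-0.904762=-9.0476; V=0.000000+10.000000+-9.047619=0.9524
k=2 src: inc=-9.047619, refl=-9.047619·-1.000000=9.0476; V=10.000000+-9.047619+9.047619=10.0000
k=3 load: inc=9.047619, refl=9.047619·-0.904762=-8.1859; V=0.952381+9.047619+-8.185941=1.8141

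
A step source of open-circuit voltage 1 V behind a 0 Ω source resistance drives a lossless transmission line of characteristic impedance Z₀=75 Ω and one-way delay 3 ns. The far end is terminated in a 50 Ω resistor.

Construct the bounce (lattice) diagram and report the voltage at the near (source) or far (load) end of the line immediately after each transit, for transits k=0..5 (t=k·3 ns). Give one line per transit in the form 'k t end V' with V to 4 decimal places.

Γ_L=-0.200000, Γ_S=-1.000000; launch V₁=1·75/75=1.000000
k=0 src: V=1.0000
k=1 load: inc=1.000000, refl=1.000000·-0.200000=-0.2000; V=0.000000+1.000000+-0.200000=0.8000
k=2 src: inc=-0.200000, refl=-0.200000·-1.000000=0.2000; V=1.000000+-0.200000+0.200000=1.0000
k=3 load: inc=0.200000, refl=0.200000·-0.200000=-0.0400; V=0.800000+0.200000+-0.040000=0.9600
k=4 src: inc=-0.040000, refl=-0.040000·-1.000000=0.0400; V=1.000000+-0.040000+0.040000=1.0000
k=5 load: inc=0.040000, refl=0.040000·-0.200000=-0.0080; V=0.960000+0.040000+-0.008000=0.9920

0 0 source 1.0000
1 3 load 0.8000
2 6 source 1.0000
3 9 load 0.9600
4 12 source 1.0000
5 15 load 0.9920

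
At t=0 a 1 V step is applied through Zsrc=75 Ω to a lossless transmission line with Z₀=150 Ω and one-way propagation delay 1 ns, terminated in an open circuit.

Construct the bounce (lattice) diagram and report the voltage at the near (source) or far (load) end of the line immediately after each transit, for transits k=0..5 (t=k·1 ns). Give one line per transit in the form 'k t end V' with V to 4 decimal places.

Γ_L=1.000000, Γ_S=-0.333333; launch V₁=1·150/225=0.666667
k=0 src: V=0.6667
k=1 load: inc=0.666667, refl=0.666667·1.000000=0.6667; V=0.000000+0.666667+0.666667=1.3333
k=2 src: inc=0.666667, refl=0.666667·-0.333333=-0.2222; V=0.666667+0.666667+-0.222222=1.1111
k=3 load: inc=-0.222222, refl=-0.222222·1.000000=-0.2222; V=1.333333+-0.222222+-0.222222=0.8889
k=4 src: inc=-0.222222, refl=-0.222222·-0.333333=0.0741; V=1.111111+-0.222222+0.074074=0.9630
k=5 load: inc=0.074074, refl=0.074074·1.000000=0.0741; V=0.888889+0.074074+0.074074=1.0370

0 0 source 0.6667
1 1 load 1.3333
2 2 source 1.1111
3 3 load 0.8889
4 4 source 0.9630
5 5 load 1.0370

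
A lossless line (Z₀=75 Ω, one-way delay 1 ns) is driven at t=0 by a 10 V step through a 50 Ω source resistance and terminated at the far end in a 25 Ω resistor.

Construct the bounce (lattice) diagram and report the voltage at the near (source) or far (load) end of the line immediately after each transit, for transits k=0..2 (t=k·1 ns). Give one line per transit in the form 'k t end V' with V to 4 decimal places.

0 0 source 6.0000
1 1 load 3.0000
2 2 source 3.6000

Γ_L=-0.500000, Γ_S=-0.200000; launch V₁=10·75/125=6.000000
k=0 src: V=6.0000
k=1 load: inc=6.000000, refl=6.000000·-0.500000=-3.0000; V=0.000000+6.000000+-3.000000=3.0000
k=2 src: inc=-3.000000, refl=-3.000000·-0.200000=0.6000; V=6.000000+-3.000000+0.600000=3.6000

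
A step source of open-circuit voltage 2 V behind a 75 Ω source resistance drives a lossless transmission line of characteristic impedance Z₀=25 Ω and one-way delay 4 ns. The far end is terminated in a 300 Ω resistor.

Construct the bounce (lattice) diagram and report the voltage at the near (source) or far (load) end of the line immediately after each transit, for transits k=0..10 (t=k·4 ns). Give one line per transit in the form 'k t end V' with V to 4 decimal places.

0 0 source 0.5000
1 4 load 0.9231
2 8 source 1.1346
3 12 load 1.3136
4 16 source 1.4031
5 20 load 1.4788
6 24 source 1.5167
7 28 load 1.5487
8 32 source 1.5648
9 36 load 1.5783
10 40 source 1.5851

Γ_L=0.846154, Γ_S=0.500000; launch V₁=2·25/100=0.500000
k=0 src: V=0.5000
k=1 load: inc=0.500000, refl=0.500000·0.846154=0.4231; V=0.000000+0.500000+0.423077=0.9231
k=2 src: inc=0.423077, refl=0.423077·0.500000=0.2115; V=0.500000+0.423077+0.211538=1.1346
k=3 load: inc=0.211538, refl=0.211538·0.846154=0.1790; V=0.923077+0.211538+0.178994=1.3136
k=4 src: inc=0.178994, refl=0.178994·0.500000=0.0895; V=1.134615+0.178994+0.089497=1.4031
k=5 load: inc=0.089497, refl=0.089497·0.846154=0.0757; V=1.313609+0.089497+0.075728=1.4788
k=6 src: inc=0.075728, refl=0.075728·0.500000=0.0379; V=1.403107+0.075728+0.037864=1.5167
k=7 load: inc=0.037864, refl=0.037864·0.846154=0.0320; V=1.478835+0.037864+0.032039=1.5487
k=8 src: inc=0.032039, refl=0.032039·0.500000=0.0160; V=1.516699+0.032039+0.016019=1.5648
k=9 load: inc=0.016019, refl=0.016019·0.846154=0.0136; V=1.548738+0.016019+0.013555=1.5783
k=10 src: inc=0.013555, refl=0.013555·0.500000=0.0068; V=1.564757+0.013555+0.006777=1.5851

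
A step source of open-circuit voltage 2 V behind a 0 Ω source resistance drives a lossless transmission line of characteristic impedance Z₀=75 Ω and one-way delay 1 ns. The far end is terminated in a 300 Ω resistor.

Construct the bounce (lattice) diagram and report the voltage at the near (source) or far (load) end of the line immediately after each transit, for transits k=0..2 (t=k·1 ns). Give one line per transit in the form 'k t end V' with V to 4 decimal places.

Γ_L=0.600000, Γ_S=-1.000000; launch V₁=2·75/75=2.000000
k=0 src: V=2.0000
k=1 load: inc=2.000000, refl=2.000000·0.600000=1.2000; V=0.000000+2.000000+1.200000=3.2000
k=2 src: inc=1.200000, refl=1.200000·-1.000000=-1.2000; V=2.000000+1.200000+-1.200000=2.0000

0 0 source 2.0000
1 1 load 3.2000
2 2 source 2.0000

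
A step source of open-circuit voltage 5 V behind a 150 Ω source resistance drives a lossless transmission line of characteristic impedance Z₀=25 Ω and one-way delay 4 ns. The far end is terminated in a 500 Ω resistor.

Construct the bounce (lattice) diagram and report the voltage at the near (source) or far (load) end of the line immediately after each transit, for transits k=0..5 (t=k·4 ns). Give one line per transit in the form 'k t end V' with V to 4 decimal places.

0 0 source 0.7143
1 4 load 1.3605
2 8 source 1.8222
3 12 load 2.2398
4 16 source 2.5381
5 20 load 2.8080

Γ_L=0.904762, Γ_S=0.714286; launch V₁=5·25/175=0.714286
k=0 src: V=0.7143
k=1 load: inc=0.714286, refl=0.714286·0.904762=0.6463; V=0.000000+0.714286+0.646259=1.3605
k=2 src: inc=0.646259, refl=0.646259·0.714286=0.4616; V=0.714286+0.646259+0.461613=1.8222
k=3 load: inc=0.461613, refl=0.461613·0.904762=0.4177; V=1.360544+0.461613+0.417650=2.2398
k=4 src: inc=0.417650, refl=0.417650·0.714286=0.2983; V=1.822157+0.417650+0.298321=2.5381
k=5 load: inc=0.298321, refl=0.298321·0.904762=0.2699; V=2.239807+0.298321+0.269910=2.8080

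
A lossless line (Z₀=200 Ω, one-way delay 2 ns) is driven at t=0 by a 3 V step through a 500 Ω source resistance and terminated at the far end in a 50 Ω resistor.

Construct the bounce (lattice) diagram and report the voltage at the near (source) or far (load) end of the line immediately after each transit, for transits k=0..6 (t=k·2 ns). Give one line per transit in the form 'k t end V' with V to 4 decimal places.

Γ_L=-0.600000, Γ_S=0.428571; launch V₁=3·200/700=0.857143
k=0 src: V=0.8571
k=1 load: inc=0.857143, refl=0.857143·-0.600000=-0.5143; V=0.000000+0.857143+-0.514286=0.3429
k=2 src: inc=-0.514286, refl=-0.514286·0.428571=-0.2204; V=0.857143+-0.514286+-0.220408=0.1224
k=3 load: inc=-0.220408, refl=-0.220408·-0.600000=0.1322; V=0.342857+-0.220408+0.132245=0.2547
k=4 src: inc=0.132245, refl=0.132245·0.428571=0.0567; V=0.122449+0.132245+0.056676=0.3114
k=5 load: inc=0.056676, refl=0.056676·-0.600000=-0.0340; V=0.254694+0.056676+-0.034006=0.2774
k=6 src: inc=-0.034006, refl=-0.034006·0.428571=-0.0146; V=0.311370+-0.034006+-0.014574=0.2628

0 0 source 0.8571
1 2 load 0.3429
2 4 source 0.1224
3 6 load 0.2547
4 8 source 0.3114
5 10 load 0.2774
6 12 source 0.2628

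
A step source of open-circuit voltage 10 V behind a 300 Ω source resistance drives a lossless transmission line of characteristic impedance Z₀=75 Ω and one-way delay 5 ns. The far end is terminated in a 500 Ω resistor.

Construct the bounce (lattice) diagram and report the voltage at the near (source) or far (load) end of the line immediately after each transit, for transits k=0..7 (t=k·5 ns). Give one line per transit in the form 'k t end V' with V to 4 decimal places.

Γ_L=0.739130, Γ_S=0.600000; launch V₁=10·75/375=2.000000
k=0 src: V=2.0000
k=1 load: inc=2.000000, refl=2.000000·0.739130=1.4783; V=0.000000+2.000000+1.478261=3.4783
k=2 src: inc=1.478261, refl=1.478261·0.600000=0.8870; V=2.000000+1.478261+0.886957=4.3652
k=3 load: inc=0.886957, refl=0.886957·0.739130=0.6556; V=3.478261+0.886957+0.655577=5.0208
k=4 src: inc=0.655577, refl=0.655577·0.600000=0.3933; V=4.365217+0.655577+0.393346=5.4141
k=5 load: inc=0.393346, refl=0.393346·0.739130=0.2907; V=5.020794+0.393346+0.290734=5.7049
k=6 src: inc=0.290734, refl=0.290734·0.600000=0.1744; V=5.414140+0.290734+0.174440=5.8793
k=7 load: inc=0.174440, refl=0.174440·0.739130=0.1289; V=5.704874+0.174440+0.128934=6.0082

0 0 source 2.0000
1 5 load 3.4783
2 10 source 4.3652
3 15 load 5.0208
4 20 source 5.4141
5 25 load 5.7049
6 30 source 5.8793
7 35 load 6.0082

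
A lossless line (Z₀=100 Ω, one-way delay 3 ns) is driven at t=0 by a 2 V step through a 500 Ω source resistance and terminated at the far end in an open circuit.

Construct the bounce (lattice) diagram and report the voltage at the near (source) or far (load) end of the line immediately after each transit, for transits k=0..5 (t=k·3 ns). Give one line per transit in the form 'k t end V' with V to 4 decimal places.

Γ_L=1.000000, Γ_S=0.666667; launch V₁=2·100/600=0.333333
k=0 src: V=0.3333
k=1 load: inc=0.333333, refl=0.333333·1.000000=0.3333; V=0.000000+0.333333+0.333333=0.6667
k=2 src: inc=0.333333, refl=0.333333·0.666667=0.2222; V=0.333333+0.333333+0.222222=0.8889
k=3 load: inc=0.222222, refl=0.222222·1.000000=0.2222; V=0.666667+0.222222+0.222222=1.1111
k=4 src: inc=0.222222, refl=0.222222·0.666667=0.1481; V=0.888889+0.222222+0.148148=1.2593
k=5 load: inc=0.148148, refl=0.148148·1.000000=0.1481; V=1.111111+0.148148+0.148148=1.4074

0 0 source 0.3333
1 3 load 0.6667
2 6 source 0.8889
3 9 load 1.1111
4 12 source 1.2593
5 15 load 1.4074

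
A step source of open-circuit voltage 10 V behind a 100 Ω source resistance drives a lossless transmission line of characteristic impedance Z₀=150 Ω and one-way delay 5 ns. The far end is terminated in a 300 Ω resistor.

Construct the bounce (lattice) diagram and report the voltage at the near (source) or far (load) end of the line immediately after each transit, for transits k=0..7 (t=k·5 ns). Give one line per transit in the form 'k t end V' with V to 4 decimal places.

0 0 source 6.0000
1 5 load 8.0000
2 10 source 7.6000
3 15 load 7.4667
4 20 source 7.4933
5 25 load 7.5022
6 30 source 7.5004
7 35 load 7.4999

Γ_L=0.333333, Γ_S=-0.200000; launch V₁=10·150/250=6.000000
k=0 src: V=6.0000
k=1 load: inc=6.000000, refl=6.000000·0.333333=2.0000; V=0.000000+6.000000+2.000000=8.0000
k=2 src: inc=2.000000, refl=2.000000·-0.200000=-0.4000; V=6.000000+2.000000+-0.400000=7.6000
k=3 load: inc=-0.400000, refl=-0.400000·0.333333=-0.1333; V=8.000000+-0.400000+-0.133333=7.4667
k=4 src: inc=-0.133333, refl=-0.133333·-0.200000=0.0267; V=7.600000+-0.133333+0.026667=7.4933
k=5 load: inc=0.026667, refl=0.026667·0.333333=0.0089; V=7.466667+0.026667+0.008889=7.5022
k=6 src: inc=0.008889, refl=0.008889·-0.200000=-0.0018; V=7.493333+0.008889+-0.001778=7.5004
k=7 load: inc=-0.001778, refl=-0.001778·0.333333=-0.0006; V=7.502222+-0.001778+-0.000593=7.4999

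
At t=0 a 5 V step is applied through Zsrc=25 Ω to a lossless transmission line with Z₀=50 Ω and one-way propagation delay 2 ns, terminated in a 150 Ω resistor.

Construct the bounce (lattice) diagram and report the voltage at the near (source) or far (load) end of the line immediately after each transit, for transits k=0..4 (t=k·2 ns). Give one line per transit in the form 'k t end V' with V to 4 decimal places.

0 0 source 3.3333
1 2 load 5.0000
2 4 source 4.4444
3 6 load 4.1667
4 8 source 4.2593

Γ_L=0.500000, Γ_S=-0.333333; launch V₁=5·50/75=3.333333
k=0 src: V=3.3333
k=1 load: inc=3.333333, refl=3.333333·0.500000=1.6667; V=0.000000+3.333333+1.666667=5.0000
k=2 src: inc=1.666667, refl=1.666667·-0.333333=-0.5556; V=3.333333+1.666667+-0.555556=4.4444
k=3 load: inc=-0.555556, refl=-0.555556·0.500000=-0.2778; V=5.000000+-0.555556+-0.277778=4.1667
k=4 src: inc=-0.277778, refl=-0.277778·-0.333333=0.0926; V=4.444444+-0.277778+0.092593=4.2593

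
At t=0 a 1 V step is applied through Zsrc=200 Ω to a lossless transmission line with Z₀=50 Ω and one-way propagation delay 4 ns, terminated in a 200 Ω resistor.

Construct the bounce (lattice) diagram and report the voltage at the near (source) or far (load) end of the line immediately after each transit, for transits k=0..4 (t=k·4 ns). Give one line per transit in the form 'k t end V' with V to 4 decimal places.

0 0 source 0.2000
1 4 load 0.3200
2 8 source 0.3920
3 12 load 0.4352
4 16 source 0.4611

Γ_L=0.600000, Γ_S=0.600000; launch V₁=1·50/250=0.200000
k=0 src: V=0.2000
k=1 load: inc=0.200000, refl=0.200000·0.600000=0.1200; V=0.000000+0.200000+0.120000=0.3200
k=2 src: inc=0.120000, refl=0.120000·0.600000=0.0720; V=0.200000+0.120000+0.072000=0.3920
k=3 load: inc=0.072000, refl=0.072000·0.600000=0.0432; V=0.320000+0.072000+0.043200=0.4352
k=4 src: inc=0.043200, refl=0.043200·0.600000=0.0259; V=0.392000+0.043200+0.025920=0.4611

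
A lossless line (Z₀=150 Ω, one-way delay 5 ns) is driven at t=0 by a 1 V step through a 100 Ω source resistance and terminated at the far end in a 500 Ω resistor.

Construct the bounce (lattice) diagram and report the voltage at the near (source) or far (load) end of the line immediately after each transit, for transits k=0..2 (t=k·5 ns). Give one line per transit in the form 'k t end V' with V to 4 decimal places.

Γ_L=0.538462, Γ_S=-0.200000; launch V₁=1·150/250=0.600000
k=0 src: V=0.6000
k=1 load: inc=0.600000, refl=0.600000·0.538462=0.3231; V=0.000000+0.600000+0.323077=0.9231
k=2 src: inc=0.323077, refl=0.323077·-0.200000=-0.0646; V=0.600000+0.323077+-0.064615=0.8585

0 0 source 0.6000
1 5 load 0.9231
2 10 source 0.8585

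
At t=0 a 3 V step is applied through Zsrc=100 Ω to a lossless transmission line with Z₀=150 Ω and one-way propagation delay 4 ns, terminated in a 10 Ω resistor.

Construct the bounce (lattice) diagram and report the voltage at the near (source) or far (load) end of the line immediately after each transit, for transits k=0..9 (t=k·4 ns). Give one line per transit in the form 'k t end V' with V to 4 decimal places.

Γ_L=-0.875000, Γ_S=-0.200000; launch V₁=3·150/250=1.800000
k=0 src: V=1.8000
k=1 load: inc=1.800000, refl=1.800000·-0.875000=-1.5750; V=0.000000+1.800000+-1.575000=0.2250
k=2 src: inc=-1.575000, refl=-1.575000·-0.200000=0.3150; V=1.800000+-1.575000+0.315000=0.5400
k=3 load: inc=0.315000, refl=0.315000·-0.875000=-0.2756; V=0.225000+0.315000+-0.275625=0.2644
k=4 src: inc=-0.275625, refl=-0.275625·-0.200000=0.0551; V=0.540000+-0.275625+0.055125=0.3195
k=5 load: inc=0.055125, refl=0.055125·-0.875000=-0.0482; V=0.264375+0.055125+-0.048234=0.2713
k=6 src: inc=-0.048234, refl=-0.048234·-0.200000=0.0096; V=0.319500+-0.048234+0.009647=0.2809
k=7 load: inc=0.009647, refl=0.009647·-0.875000=-0.0084; V=0.271266+0.009647+-0.008441=0.2725
k=8 src: inc=-0.008441, refl=-0.008441·-0.200000=0.0017; V=0.280913+-0.008441+0.001688=0.2742
k=9 load: inc=0.001688, refl=0.001688·-0.875000=-0.0015; V=0.272471+0.001688+-0.001477=0.2727

0 0 source 1.8000
1 4 load 0.2250
2 8 source 0.5400
3 12 load 0.2644
4 16 source 0.3195
5 20 load 0.2713
6 24 source 0.2809
7 28 load 0.2725
8 32 source 0.2742
9 36 load 0.2727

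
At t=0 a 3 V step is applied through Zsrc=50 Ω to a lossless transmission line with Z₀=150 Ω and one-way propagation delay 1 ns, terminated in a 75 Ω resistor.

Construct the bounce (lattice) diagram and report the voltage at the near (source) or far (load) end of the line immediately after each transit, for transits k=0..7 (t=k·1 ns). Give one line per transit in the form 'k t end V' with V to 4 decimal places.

Γ_L=-0.333333, Γ_S=-0.500000; launch V₁=3·150/200=2.250000
k=0 src: V=2.2500
k=1 load: inc=2.250000, refl=2.250000·-0.333333=-0.7500; V=0.000000+2.250000+-0.750000=1.5000
k=2 src: inc=-0.750000, refl=-0.750000·-0.500000=0.3750; V=2.250000+-0.750000+0.375000=1.8750
k=3 load: inc=0.375000, refl=0.375000·-0.333333=-0.1250; V=1.500000+0.375000+-0.125000=1.7500
k=4 src: inc=-0.125000, refl=-0.125000·-0.500000=0.0625; V=1.875000+-0.125000+0.062500=1.8125
k=5 load: inc=0.062500, refl=0.062500·-0.333333=-0.0208; V=1.750000+0.062500+-0.020833=1.7917
k=6 src: inc=-0.020833, refl=-0.020833·-0.500000=0.0104; V=1.812500+-0.020833+0.010417=1.8021
k=7 load: inc=0.010417, refl=0.010417·-0.333333=-0.0035; V=1.791667+0.010417+-0.003472=1.7986

0 0 source 2.2500
1 1 load 1.5000
2 2 source 1.8750
3 3 load 1.7500
4 4 source 1.8125
5 5 load 1.7917
6 6 source 1.8021
7 7 load 1.7986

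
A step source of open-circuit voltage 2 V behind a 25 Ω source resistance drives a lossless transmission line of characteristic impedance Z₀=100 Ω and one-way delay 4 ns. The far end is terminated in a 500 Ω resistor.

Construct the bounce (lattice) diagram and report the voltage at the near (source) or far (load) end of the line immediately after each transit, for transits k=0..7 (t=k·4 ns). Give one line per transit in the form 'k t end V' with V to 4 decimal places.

Γ_L=0.666667, Γ_S=-0.600000; launch V₁=2·100/125=1.600000
k=0 src: V=1.6000
k=1 load: inc=1.600000, refl=1.600000·0.666667=1.0667; V=0.000000+1.600000+1.066667=2.6667
k=2 src: inc=1.066667, refl=1.066667·-0.600000=-0.6400; V=1.600000+1.066667+-0.640000=2.0267
k=3 load: inc=-0.640000, refl=-0.640000·0.666667=-0.4267; V=2.666667+-0.640000+-0.426667=1.6000
k=4 src: inc=-0.426667, refl=-0.426667·-0.600000=0.2560; V=2.026667+-0.426667+0.256000=1.8560
k=5 load: inc=0.256000, refl=0.256000·0.666667=0.1707; V=1.600000+0.256000+0.170667=2.0267
k=6 src: inc=0.170667, refl=0.170667·-0.600000=-0.1024; V=1.856000+0.170667+-0.102400=1.9243
k=7 load: inc=-0.102400, refl=-0.102400·0.666667=-0.0683; V=2.026667+-0.102400+-0.068267=1.8560

0 0 source 1.6000
1 4 load 2.6667
2 8 source 2.0267
3 12 load 1.6000
4 16 source 1.8560
5 20 load 2.0267
6 24 source 1.9243
7 28 load 1.8560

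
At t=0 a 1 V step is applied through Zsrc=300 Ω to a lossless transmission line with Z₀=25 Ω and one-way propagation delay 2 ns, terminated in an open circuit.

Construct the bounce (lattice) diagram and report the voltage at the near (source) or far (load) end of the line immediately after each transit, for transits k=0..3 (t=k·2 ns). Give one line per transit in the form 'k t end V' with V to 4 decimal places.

0 0 source 0.0769
1 2 load 0.1538
2 4 source 0.2189
3 6 load 0.2840

Γ_L=1.000000, Γ_S=0.846154; launch V₁=1·25/325=0.076923
k=0 src: V=0.0769
k=1 load: inc=0.076923, refl=0.076923·1.000000=0.0769; V=0.000000+0.076923+0.076923=0.1538
k=2 src: inc=0.076923, refl=0.076923·0.846154=0.0651; V=0.076923+0.076923+0.065089=0.2189
k=3 load: inc=0.065089, refl=0.065089·1.000000=0.0651; V=0.153846+0.065089+0.065089=0.2840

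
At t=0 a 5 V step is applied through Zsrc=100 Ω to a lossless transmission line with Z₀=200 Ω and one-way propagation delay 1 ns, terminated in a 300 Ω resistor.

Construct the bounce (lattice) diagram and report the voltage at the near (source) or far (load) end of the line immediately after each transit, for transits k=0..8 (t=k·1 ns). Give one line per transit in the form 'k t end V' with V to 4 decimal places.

0 0 source 3.3333
1 1 load 4.0000
2 2 source 3.7778
3 3 load 3.7333
4 4 source 3.7481
5 5 load 3.7511
6 6 source 3.7501
7 7 load 3.7499
8 8 source 3.7500

Γ_L=0.200000, Γ_S=-0.333333; launch V₁=5·200/300=3.333333
k=0 src: V=3.3333
k=1 load: inc=3.333333, refl=3.333333·0.200000=0.6667; V=0.000000+3.333333+0.666667=4.0000
k=2 src: inc=0.666667, refl=0.666667·-0.333333=-0.2222; V=3.333333+0.666667+-0.222222=3.7778
k=3 load: inc=-0.222222, refl=-0.222222·0.200000=-0.0444; V=4.000000+-0.222222+-0.044444=3.7333
k=4 src: inc=-0.044444, refl=-0.044444·-0.333333=0.0148; V=3.777778+-0.044444+0.014815=3.7481
k=5 load: inc=0.014815, refl=0.014815·0.200000=0.0030; V=3.733333+0.014815+0.002963=3.7511
k=6 src: inc=0.002963, refl=0.002963·-0.333333=-0.0010; V=3.748148+0.002963+-0.000988=3.7501
k=7 load: inc=-0.000988, refl=-0.000988·0.200000=-0.0002; V=3.751111+-0.000988+-0.000198=3.7499
k=8 src: inc=-0.000198, refl=-0.000198·-0.333333=0.0001; V=3.750123+-0.000198+0.000066=3.7500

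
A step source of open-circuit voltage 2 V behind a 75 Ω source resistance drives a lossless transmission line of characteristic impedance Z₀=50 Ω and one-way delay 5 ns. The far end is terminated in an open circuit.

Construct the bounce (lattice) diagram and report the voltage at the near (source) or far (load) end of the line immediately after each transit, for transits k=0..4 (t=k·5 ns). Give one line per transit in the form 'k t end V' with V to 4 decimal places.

Γ_L=1.000000, Γ_S=0.200000; launch V₁=2·50/125=0.800000
k=0 src: V=0.8000
k=1 load: inc=0.800000, refl=0.800000·1.000000=0.8000; V=0.000000+0.800000+0.800000=1.6000
k=2 src: inc=0.800000, refl=0.800000·0.200000=0.1600; V=0.800000+0.800000+0.160000=1.7600
k=3 load: inc=0.160000, refl=0.160000·1.000000=0.1600; V=1.600000+0.160000+0.160000=1.9200
k=4 src: inc=0.160000, refl=0.160000·0.200000=0.0320; V=1.760000+0.160000+0.032000=1.9520

0 0 source 0.8000
1 5 load 1.6000
2 10 source 1.7600
3 15 load 1.9200
4 20 source 1.9520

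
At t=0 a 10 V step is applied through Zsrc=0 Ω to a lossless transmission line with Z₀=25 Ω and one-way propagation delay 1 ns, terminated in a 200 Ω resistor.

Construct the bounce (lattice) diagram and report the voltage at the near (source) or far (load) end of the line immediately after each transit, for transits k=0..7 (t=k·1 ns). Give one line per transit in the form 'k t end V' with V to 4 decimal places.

Γ_L=0.777778, Γ_S=-1.000000; launch V₁=10·25/25=10.000000
k=0 src: V=10.0000
k=1 load: inc=10.000000, refl=10.000000·0.777778=7.7778; V=0.000000+10.000000+7.777778=17.7778
k=2 src: inc=7.777778, refl=7.777778·-1.000000=-7.7778; V=10.000000+7.777778+-7.777778=10.0000
k=3 load: inc=-7.777778, refl=-7.777778·0.777778=-6.0494; V=17.777778+-7.777778+-6.049383=3.9506
k=4 src: inc=-6.049383, refl=-6.049383·-1.000000=6.0494; V=10.000000+-6.049383+6.049383=10.0000
k=5 load: inc=6.049383, refl=6.049383·0.777778=4.7051; V=3.950617+6.049383+4.705075=14.7051
k=6 src: inc=4.705075, refl=4.705075·-1.000000=-4.7051; V=10.000000+4.705075+-4.705075=10.0000
k=7 load: inc=-4.705075, refl=-4.705075·0.777778=-3.6595; V=14.705075+-4.705075+-3.659503=6.3405

0 0 source 10.0000
1 1 load 17.7778
2 2 source 10.0000
3 3 load 3.9506
4 4 source 10.0000
5 5 load 14.7051
6 6 source 10.0000
7 7 load 6.3405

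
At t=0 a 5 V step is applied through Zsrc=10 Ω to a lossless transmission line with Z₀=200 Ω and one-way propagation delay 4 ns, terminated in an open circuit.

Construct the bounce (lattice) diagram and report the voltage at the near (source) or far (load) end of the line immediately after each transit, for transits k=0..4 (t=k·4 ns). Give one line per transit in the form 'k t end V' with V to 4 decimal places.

Γ_L=1.000000, Γ_S=-0.904762; launch V₁=5·200/210=4.761905
k=0 src: V=4.7619
k=1 load: inc=4.761905, refl=4.761905·1.000000=4.7619; V=0.000000+4.761905+4.761905=9.5238
k=2 src: inc=4.761905, refl=4.761905·-0.904762=-4.3084; V=4.761905+4.761905+-4.308390=5.2154
k=3 load: inc=-4.308390, refl=-4.308390·1.000000=-4.3084; V=9.523810+-4.308390+-4.308390=0.9070
k=4 src: inc=-4.308390, refl=-4.308390·-0.904762=3.8981; V=5.215420+-4.308390+3.898067=4.8051

0 0 source 4.7619
1 4 load 9.5238
2 8 source 5.2154
3 12 load 0.9070
4 16 source 4.8051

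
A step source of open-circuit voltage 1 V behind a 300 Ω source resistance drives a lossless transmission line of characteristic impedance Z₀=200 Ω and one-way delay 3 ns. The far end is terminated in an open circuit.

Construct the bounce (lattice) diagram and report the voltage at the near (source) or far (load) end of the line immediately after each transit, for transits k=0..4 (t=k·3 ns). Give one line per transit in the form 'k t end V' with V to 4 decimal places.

Γ_L=1.000000, Γ_S=0.200000; launch V₁=1·200/500=0.400000
k=0 src: V=0.4000
k=1 load: inc=0.400000, refl=0.400000·1.000000=0.4000; V=0.000000+0.400000+0.400000=0.8000
k=2 src: inc=0.400000, refl=0.400000·0.200000=0.0800; V=0.400000+0.400000+0.080000=0.8800
k=3 load: inc=0.080000, refl=0.080000·1.000000=0.0800; V=0.800000+0.080000+0.080000=0.9600
k=4 src: inc=0.080000, refl=0.080000·0.200000=0.0160; V=0.880000+0.080000+0.016000=0.9760

0 0 source 0.4000
1 3 load 0.8000
2 6 source 0.8800
3 9 load 0.9600
4 12 source 0.9760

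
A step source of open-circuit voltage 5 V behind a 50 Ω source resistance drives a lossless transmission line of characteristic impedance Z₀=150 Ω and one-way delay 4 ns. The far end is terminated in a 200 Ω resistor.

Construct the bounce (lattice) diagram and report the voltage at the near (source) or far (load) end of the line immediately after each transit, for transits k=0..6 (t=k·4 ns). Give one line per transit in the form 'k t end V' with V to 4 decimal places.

0 0 source 3.7500
1 4 load 4.2857
2 8 source 4.0179
3 12 load 3.9796
4 16 source 3.9987
5 20 load 4.0015
6 24 source 4.0001

Γ_L=0.142857, Γ_S=-0.500000; launch V₁=5·150/200=3.750000
k=0 src: V=3.7500
k=1 load: inc=3.750000, refl=3.750000·0.142857=0.5357; V=0.000000+3.750000+0.535714=4.2857
k=2 src: inc=0.535714, refl=0.535714·-0.500000=-0.2679; V=3.750000+0.535714+-0.267857=4.0179
k=3 load: inc=-0.267857, refl=-0.267857·0.142857=-0.0383; V=4.285714+-0.267857+-0.038265=3.9796
k=4 src: inc=-0.038265, refl=-0.038265·-0.500000=0.0191; V=4.017857+-0.038265+0.019133=3.9987
k=5 load: inc=0.019133, refl=0.019133·0.142857=0.0027; V=3.979592+0.019133+0.002733=4.0015
k=6 src: inc=0.002733, refl=0.002733·-0.500000=-0.0014; V=3.998724+0.002733+-0.001367=4.0001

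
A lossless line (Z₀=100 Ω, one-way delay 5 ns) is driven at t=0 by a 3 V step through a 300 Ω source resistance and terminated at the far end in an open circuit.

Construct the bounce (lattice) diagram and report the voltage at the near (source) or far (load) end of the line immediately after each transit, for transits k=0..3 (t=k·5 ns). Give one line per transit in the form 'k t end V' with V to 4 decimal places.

Γ_L=1.000000, Γ_S=0.500000; launch V₁=3·100/400=0.750000
k=0 src: V=0.7500
k=1 load: inc=0.750000, refl=0.750000·1.000000=0.7500; V=0.000000+0.750000+0.750000=1.5000
k=2 src: inc=0.750000, refl=0.750000·0.500000=0.3750; V=0.750000+0.750000+0.375000=1.8750
k=3 load: inc=0.375000, refl=0.375000·1.000000=0.3750; V=1.500000+0.375000+0.375000=2.2500

0 0 source 0.7500
1 5 load 1.5000
2 10 source 1.8750
3 15 load 2.2500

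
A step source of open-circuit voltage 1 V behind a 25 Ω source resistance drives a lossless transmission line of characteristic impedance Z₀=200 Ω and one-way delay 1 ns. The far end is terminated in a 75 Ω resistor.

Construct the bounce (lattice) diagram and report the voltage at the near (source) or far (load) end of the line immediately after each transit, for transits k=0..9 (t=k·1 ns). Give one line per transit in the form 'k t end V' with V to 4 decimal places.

0 0 source 0.8889
1 1 load 0.4848
2 2 source 0.7991
3 3 load 0.6563
4 4 source 0.7674
5 5 load 0.7169
6 6 source 0.7561
7 7 load 0.7383
8 8 source 0.7522
9 9 load 0.7459

Γ_L=-0.454545, Γ_S=-0.777778; launch V₁=1·200/225=0.888889
k=0 src: V=0.8889
k=1 load: inc=0.888889, refl=0.888889·-0.454545=-0.4040; V=0.000000+0.888889+-0.404040=0.4848
k=2 src: inc=-0.404040, refl=-0.404040·-0.777778=0.3143; V=0.888889+-0.404040+0.314254=0.7991
k=3 load: inc=0.314254, refl=0.314254·-0.454545=-0.1428; V=0.484848+0.314254+-0.142843=0.6563
k=4 src: inc=-0.142843, refl=-0.142843·-0.777778=0.1111; V=0.799102+-0.142843+0.111100=0.7674
k=5 load: inc=0.111100, refl=0.111100·-0.454545=-0.0505; V=0.656260+0.111100+-0.050500=0.7169
k=6 src: inc=-0.050500, refl=-0.050500·-0.777778=0.0393; V=0.767359+-0.050500+0.039278=0.7561
k=7 load: inc=0.039278, refl=0.039278·-0.454545=-0.0179; V=0.716859+0.039278+-0.017853=0.7383
k=8 src: inc=-0.017853, refl=-0.017853·-0.777778=0.0139; V=0.756137+-0.017853+0.013886=0.7522
k=9 load: inc=0.013886, refl=0.013886·-0.454545=-0.0063; V=0.738284+0.013886+-0.006312=0.7459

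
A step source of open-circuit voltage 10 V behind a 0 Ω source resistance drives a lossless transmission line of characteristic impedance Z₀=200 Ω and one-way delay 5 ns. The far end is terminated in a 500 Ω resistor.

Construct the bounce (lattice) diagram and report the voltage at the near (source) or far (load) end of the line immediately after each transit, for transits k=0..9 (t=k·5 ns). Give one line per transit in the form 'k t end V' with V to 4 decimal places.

0 0 source 10.0000
1 5 load 14.2857
2 10 source 10.0000
3 15 load 8.1633
4 20 source 10.0000
5 25 load 10.7872
6 30 source 10.0000
7 35 load 9.6626
8 40 source 10.0000
9 45 load 10.1446

Γ_L=0.428571, Γ_S=-1.000000; launch V₁=10·200/200=10.000000
k=0 src: V=10.0000
k=1 load: inc=10.000000, refl=10.000000·0.428571=4.2857; V=0.000000+10.000000+4.285714=14.2857
k=2 src: inc=4.285714, refl=4.285714·-1.000000=-4.2857; V=10.000000+4.285714+-4.285714=10.0000
k=3 load: inc=-4.285714, refl=-4.285714·0.428571=-1.8367; V=14.285714+-4.285714+-1.836735=8.1633
k=4 src: inc=-1.836735, refl=-1.836735·-1.000000=1.8367; V=10.000000+-1.836735+1.836735=10.0000
k=5 load: inc=1.836735, refl=1.836735·0.428571=0.7872; V=8.163265+1.836735+0.787172=10.7872
k=6 src: inc=0.787172, refl=0.787172·-1.000000=-0.7872; V=10.000000+0.787172+-0.787172=10.0000
k=7 load: inc=-0.787172, refl=-0.787172·0.428571=-0.3374; V=10.787172+-0.787172+-0.337359=9.6626
k=8 src: inc=-0.337359, refl=-0.337359·-1.000000=0.3374; V=10.000000+-0.337359+0.337359=10.0000
k=9 load: inc=0.337359, refl=0.337359·0.428571=0.1446; V=9.662641+0.337359+0.144583=10.1446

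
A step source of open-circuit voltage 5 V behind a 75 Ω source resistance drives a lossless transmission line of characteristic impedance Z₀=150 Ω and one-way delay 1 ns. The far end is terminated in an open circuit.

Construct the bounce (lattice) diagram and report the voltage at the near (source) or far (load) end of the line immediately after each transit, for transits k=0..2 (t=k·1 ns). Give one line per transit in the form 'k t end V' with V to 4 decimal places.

Γ_L=1.000000, Γ_S=-0.333333; launch V₁=5·150/225=3.333333
k=0 src: V=3.3333
k=1 load: inc=3.333333, refl=3.333333·1.000000=3.3333; V=0.000000+3.333333+3.333333=6.6667
k=2 src: inc=3.333333, refl=3.333333·-0.333333=-1.1111; V=3.333333+3.333333+-1.111111=5.5556

0 0 source 3.3333
1 1 load 6.6667
2 2 source 5.5556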